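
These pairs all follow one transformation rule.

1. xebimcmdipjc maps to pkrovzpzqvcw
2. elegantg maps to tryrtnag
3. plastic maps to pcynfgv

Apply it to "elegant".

gryrtna

The transformation: shift every letter 13 places forward in the alphabet (wrapping around) — i.e. ROT13, then move the last character to the front.
Applying both steps to "elegant": "ryrtnag", then "gryrtna".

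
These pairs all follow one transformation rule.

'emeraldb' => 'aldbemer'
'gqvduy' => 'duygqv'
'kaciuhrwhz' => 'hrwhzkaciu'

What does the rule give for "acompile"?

Each output is the input with this applied: swap the front and back halves of the string.
On "acompile" that produces "pileacom".

pileacom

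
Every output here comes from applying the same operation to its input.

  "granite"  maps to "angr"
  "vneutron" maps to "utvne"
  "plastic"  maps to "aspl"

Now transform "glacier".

acgl

The rule is to delete the last 3 characters, then move the last 2 characters to the front (rotate right by 2).
On "glacier": the first step gives "glac", and the second then gives "acgl".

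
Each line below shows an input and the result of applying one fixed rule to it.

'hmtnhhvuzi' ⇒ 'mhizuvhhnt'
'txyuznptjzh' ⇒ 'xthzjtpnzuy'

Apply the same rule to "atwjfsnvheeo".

Each output is the input with this applied: move the first 2 characters to the end (rotate left by 2), then reverse the string.
Working it through for "atwjfsnvheeo": intermediate "wjfsnvheeoat", final "taoeehvnsfjw".
(Check on "hmtnhhvuzi": → "tnhhvuzihm" → "mhizuvhhnt" ✓)

taoeehvnsfjw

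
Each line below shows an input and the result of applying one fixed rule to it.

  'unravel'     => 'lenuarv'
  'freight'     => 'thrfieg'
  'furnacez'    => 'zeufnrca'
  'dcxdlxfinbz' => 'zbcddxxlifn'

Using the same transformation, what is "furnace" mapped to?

What's happening: move the last 2 characters to the front (rotate right by 2), then swap each adjacent pair of characters (1↔2, 3↔4, ...).
"furnace" → "cefurna" → "ecufnra".

ecufnra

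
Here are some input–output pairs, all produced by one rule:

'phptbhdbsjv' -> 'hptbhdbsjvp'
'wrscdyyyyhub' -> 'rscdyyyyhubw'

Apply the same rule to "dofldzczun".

What's happening: move the first character to the end.
On "dofldzczun" that produces "ofldzczund".

ofldzczund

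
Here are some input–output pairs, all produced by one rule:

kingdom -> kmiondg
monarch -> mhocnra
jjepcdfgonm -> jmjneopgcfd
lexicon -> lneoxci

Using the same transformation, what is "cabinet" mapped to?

ctaebni

In each case the input is transformed by: take characters alternately from the front and the back (1st, last, 2nd, 2nd-last, ...).
So "cabinet" becomes "ctaebni".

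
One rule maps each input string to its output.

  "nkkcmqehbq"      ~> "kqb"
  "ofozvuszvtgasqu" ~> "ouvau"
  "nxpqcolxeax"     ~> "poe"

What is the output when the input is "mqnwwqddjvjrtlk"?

nqjrk

What's happening: keep one character in every 3, starting at position 3 (positions 3rd, 6th, 9th, ...).
On "mqnwwqddjvjrtlk" that produces "nqjrk".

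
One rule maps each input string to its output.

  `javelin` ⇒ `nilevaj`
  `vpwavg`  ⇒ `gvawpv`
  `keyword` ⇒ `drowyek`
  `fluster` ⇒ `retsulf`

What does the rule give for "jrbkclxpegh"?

hgepxlckbrj

Looking at the pairs, the operation is to reverse the string.
On "jrbkclxpegh" that produces "hgepxlckbrj".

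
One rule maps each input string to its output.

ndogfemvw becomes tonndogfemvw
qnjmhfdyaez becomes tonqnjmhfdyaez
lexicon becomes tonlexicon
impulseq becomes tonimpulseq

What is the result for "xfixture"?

tonxfixture

Rule — prepend "ton".
Applying that to "xfixture" gives "tonxfixture".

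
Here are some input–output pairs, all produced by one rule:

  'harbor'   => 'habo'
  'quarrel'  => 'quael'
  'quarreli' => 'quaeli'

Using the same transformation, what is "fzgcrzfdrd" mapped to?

fzgczfdd

Rule — remove every "r".
"fzgcrzfdrd" → "fzgczfdd".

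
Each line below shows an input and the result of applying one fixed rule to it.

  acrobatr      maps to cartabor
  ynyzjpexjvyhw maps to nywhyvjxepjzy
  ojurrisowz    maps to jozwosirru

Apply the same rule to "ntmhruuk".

Rule — reverse the string, then move the last 2 characters to the front (rotate right by 2).
On "ntmhruuk": the first step gives "kuurhmtn", and the second then gives "tnkuurhm".

tnkuurhm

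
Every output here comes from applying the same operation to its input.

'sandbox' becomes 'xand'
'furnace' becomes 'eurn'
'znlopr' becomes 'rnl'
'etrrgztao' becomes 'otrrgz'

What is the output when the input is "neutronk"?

What's happening: swap the first and last characters, then delete the last 3 characters.
Doing the same to "neutronk": "keutr".

keutr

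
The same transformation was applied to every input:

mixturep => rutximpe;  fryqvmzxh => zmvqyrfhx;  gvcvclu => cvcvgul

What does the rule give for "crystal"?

tsyrcla

Looking at the pairs, the operation is to reverse the string, then move the first 2 characters to the end (rotate left by 2).
On "crystal": the first step gives "latsyrc", and the second then gives "tsyrcla".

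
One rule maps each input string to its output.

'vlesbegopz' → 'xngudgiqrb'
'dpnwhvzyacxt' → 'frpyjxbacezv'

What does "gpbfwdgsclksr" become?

The pattern: shift every letter 2 places forward in the alphabet (wrapping around).
On "gpbfwdgsclksr" that produces "irdhyfiuenmut".

irdhyfiuenmut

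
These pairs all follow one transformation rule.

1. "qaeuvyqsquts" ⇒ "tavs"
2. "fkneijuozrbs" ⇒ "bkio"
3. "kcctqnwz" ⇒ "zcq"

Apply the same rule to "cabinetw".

wan

Each output is the input with this applied: keep one character in every 3, starting at position 2 (positions 2nd, 5th, 8th, ...), then move the last character to the front.
Applying both steps to "cabinetw": "anw", then "wan".
(Check on "qaeuvyqsquts": → "avst" → "tavs" ✓)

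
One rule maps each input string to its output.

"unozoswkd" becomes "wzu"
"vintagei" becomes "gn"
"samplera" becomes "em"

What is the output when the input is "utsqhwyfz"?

The transformation: reverse the string, then keep one character in every 3, starting at position 3 (positions 3rd, 6th, 9th, ...).
On "utsqhwyfz": the first step gives "zfywhqstu", and the second then gives "yqu".

yqu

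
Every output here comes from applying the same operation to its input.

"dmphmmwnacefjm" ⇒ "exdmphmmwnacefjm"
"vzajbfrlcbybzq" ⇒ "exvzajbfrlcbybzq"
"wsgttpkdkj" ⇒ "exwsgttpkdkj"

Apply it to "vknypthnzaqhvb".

Each output is the input with this applied: prepend "ex".
"vknypthnzaqhvb" → "exvknypthnzaqhvb".

exvknypthnzaqhvb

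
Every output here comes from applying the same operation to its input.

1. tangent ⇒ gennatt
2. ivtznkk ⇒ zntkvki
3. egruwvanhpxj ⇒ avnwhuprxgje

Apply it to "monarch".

arncohm

In each case the input is transformed by: take characters alternately from the front and the back (1st, last, 2nd, 2nd-last, ...), then reverse the string.
"monarch" → "mhocnra" → "arncohm".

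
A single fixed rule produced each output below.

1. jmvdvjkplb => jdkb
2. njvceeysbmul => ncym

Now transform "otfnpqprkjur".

The pattern: keep one character in every 3, starting at position 1 (positions 1st, 4th, 7th, ...).
So "otfnpqprkjur" becomes "onpj".

onpj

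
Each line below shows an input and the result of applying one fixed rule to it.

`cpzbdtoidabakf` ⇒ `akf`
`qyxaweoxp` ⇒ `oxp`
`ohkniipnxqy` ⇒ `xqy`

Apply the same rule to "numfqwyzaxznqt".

nqt

Looking at the pairs, the operation is to keep only the last 3 characters.
So "numfqwyzaxznqt" becomes "nqt".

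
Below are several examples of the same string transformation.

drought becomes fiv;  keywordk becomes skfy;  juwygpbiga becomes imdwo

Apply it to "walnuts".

obh

Looking at the pairs, the operation is to shift every letter 12 places backward in the alphabet (wrapping around), then keep every other character starting from the second (positions 2nd, 4th, 6th, ...).
For "walnuts", step one produces "kozbihg"; step two turns that into "obh".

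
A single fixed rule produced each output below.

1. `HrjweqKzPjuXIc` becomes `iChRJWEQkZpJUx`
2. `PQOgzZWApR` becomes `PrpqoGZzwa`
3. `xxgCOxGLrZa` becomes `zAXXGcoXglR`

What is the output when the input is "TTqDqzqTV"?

Rule — move the last 2 characters to the front (rotate right by 2), then flip the case of every letter.
On "TTqDqzqTV": the first step gives "TVTTqDqzq", and the second then gives "tvttQdQZQ".

tvttQdQZQ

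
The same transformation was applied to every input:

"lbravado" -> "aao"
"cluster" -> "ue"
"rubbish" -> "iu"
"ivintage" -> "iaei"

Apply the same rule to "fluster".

ue

Each output is the input with this applied: move the first 2 characters to the end (rotate left by 2), then keep only the vowels.
"fluster" → "usterfl" → "ue".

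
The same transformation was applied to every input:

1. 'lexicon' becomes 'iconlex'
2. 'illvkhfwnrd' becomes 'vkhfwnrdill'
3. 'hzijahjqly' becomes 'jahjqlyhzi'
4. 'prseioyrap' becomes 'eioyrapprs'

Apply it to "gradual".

Rule — move the first 3 characters to the end (rotate left by 3).
On "gradual" that produces "dualgra".

dualgra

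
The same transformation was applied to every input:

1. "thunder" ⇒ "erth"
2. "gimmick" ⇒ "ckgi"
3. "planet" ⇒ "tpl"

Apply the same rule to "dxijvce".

What's happening: move the first 2 characters to the end (rotate left by 2), then delete the first 3 characters.
Working it through for "dxijvce": intermediate "ijvcedx", final "cedx".
(Check on "thunder": → "underth" → "erth" ✓)

cedx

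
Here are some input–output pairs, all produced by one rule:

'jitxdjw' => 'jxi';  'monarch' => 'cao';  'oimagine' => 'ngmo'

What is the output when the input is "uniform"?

Rule — reverse the string, then keep every other character starting from the second (positions 2nd, 4th, 6th, ...).
For "uniform", step one produces "mrofinu"; step two turns that into "rfn".

rfn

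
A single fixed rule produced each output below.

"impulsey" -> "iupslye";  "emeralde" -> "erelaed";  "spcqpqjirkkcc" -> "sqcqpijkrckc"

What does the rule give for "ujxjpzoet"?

In each case the input is transformed by: swap each adjacent pair of characters (1↔2, 3↔4, ...), then delete the first character.
Working it through for "ujxjpzoet": intermediate "jujxzpeot", final "ujxzpeot".

ujxzpeot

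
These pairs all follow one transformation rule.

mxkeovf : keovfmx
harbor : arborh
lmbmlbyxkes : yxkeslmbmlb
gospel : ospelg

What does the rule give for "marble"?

arblem

The transformation: move the last 3 characters to the front (rotate right by 3), then move the last 2 characters to the front (rotate right by 2).
For "marble", step one produces "blemar"; step two turns that into "arblem".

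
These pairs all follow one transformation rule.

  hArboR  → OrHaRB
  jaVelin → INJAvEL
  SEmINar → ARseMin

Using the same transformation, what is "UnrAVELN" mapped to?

lnuNRave

The rule is to flip the case of every letter, then move the last 2 characters to the front (rotate right by 2).
Applying both steps to "UnrAVELN": "uNRaveln", then "lnuNRave".
(Check on "SEmINar": → "seMinAR" → "ARseMin" ✓)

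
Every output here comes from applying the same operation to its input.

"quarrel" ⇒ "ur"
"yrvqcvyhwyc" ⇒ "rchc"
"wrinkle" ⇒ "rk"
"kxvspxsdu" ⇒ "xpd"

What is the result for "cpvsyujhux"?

pyh

Rule — keep one character in every 3, starting at position 2 (positions 2nd, 5th, 8th, ...).
"cpvsyujhux" → "pyh".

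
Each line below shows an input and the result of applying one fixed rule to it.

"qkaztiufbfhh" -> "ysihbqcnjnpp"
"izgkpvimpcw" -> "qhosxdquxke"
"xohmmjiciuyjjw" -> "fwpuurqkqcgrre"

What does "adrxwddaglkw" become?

The pattern: shift every letter 8 places forward in the alphabet (wrapping around).
"adrxwddaglkw" → "ilzfelliotse".

ilzfelliotse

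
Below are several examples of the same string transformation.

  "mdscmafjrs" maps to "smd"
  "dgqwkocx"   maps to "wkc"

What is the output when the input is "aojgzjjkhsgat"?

tkjg

Looking at the pairs, the operation is to sort the characters into reverse alphabetical order, then keep one character in every 3, starting at position 2 (positions 2nd, 5th, 8th, ...).
"aojgzjjkhsgat" → "ztsokjjjhggaa" → "tkjg".
(Check on "dgqwkocx": → "xwqokgdc" → "wkc" ✓)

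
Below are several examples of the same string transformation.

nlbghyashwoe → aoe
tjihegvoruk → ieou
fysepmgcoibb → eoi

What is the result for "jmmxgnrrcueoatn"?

Rule — keep only the vowels.
"jmmxgnrrcueoatn" → "ueoa".

ueoa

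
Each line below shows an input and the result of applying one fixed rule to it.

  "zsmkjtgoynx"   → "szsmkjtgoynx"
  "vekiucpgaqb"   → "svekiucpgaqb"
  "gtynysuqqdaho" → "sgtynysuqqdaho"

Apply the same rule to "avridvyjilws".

savridvyjilws

In each case the input is transformed by: prepend "s".
Doing the same to "avridvyjilws": "savridvyjilws".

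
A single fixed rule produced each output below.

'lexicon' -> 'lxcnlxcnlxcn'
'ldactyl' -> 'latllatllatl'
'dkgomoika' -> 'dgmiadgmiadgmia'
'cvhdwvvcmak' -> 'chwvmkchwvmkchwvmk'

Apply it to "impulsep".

ipleipleiple

What's happening: keep every other character starting from the first (positions 1st, 3rd, 5th, ...), then write the whole string 3 times in a row.
Working it through for "impulsep": intermediate "iple", final "ipleipleiple".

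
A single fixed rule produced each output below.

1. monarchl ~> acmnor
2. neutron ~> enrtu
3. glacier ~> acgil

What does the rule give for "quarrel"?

aqrru

The rule is to delete the last 2 characters, then sort the characters into alphabetical order.
Applying both steps to "quarrel": "quarr", then "aqrru".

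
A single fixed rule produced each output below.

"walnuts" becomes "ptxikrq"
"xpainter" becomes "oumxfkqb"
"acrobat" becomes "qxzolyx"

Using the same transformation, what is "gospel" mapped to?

The rule is to shift every letter 3 places backward in the alphabet (wrapping around), then move the last character to the front.
Starting from "gospel": after the first operation, "dlpmbi"; after the second, "idlpmb".

idlpmb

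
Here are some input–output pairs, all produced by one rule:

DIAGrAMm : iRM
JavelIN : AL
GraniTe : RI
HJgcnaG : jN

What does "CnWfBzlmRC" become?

NbM

The transformation: flip the case of every letter, then keep one character in every 3, starting at position 2 (positions 2nd, 5th, 8th, ...).
Starting from "CnWfBzlmRC": after the first operation, "cNwFbZLMrc"; after the second, "NbM".
(Check on "GraniTe": → "gRANItE" → "RI" ✓)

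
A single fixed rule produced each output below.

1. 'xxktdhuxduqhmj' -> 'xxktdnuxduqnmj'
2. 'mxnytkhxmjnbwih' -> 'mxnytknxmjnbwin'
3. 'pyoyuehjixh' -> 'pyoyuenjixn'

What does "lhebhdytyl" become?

lnebndytyl

The rule is to replace every "h" with "n".
"lhebhdytyl" → "lnebndytyl".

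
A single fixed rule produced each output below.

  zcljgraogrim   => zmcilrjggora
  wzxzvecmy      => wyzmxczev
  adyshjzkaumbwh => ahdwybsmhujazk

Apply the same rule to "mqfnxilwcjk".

The rule is to take characters alternately from the front and the back (1st, last, 2nd, 2nd-last, ...).
For "mqfnxilwcjk" the result is "mkqjfcnwxli".

mkqjfcnwxli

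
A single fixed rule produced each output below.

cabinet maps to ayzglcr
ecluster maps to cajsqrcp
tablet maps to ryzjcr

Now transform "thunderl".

What's happening: shift every letter 2 places backward in the alphabet (wrapping around).
"thunderl" → "rfslbcpj".

rfslbcpj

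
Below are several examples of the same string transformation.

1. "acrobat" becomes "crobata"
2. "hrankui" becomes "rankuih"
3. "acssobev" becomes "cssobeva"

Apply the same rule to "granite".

raniteg

In each case the input is transformed by: move the first character to the end.
On "granite" that produces "raniteg".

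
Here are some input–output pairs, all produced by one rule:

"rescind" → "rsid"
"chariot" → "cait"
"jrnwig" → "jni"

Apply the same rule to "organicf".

ognc

The pattern: keep every other character starting from the first (positions 1st, 3rd, 5th, ...).
On "organicf" that produces "ognc".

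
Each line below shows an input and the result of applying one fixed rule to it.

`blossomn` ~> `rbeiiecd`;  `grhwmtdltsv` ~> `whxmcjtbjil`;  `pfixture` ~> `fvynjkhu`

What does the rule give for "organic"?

The pattern: shift every letter 10 places backward in the alphabet (wrapping around).
"organic" → "ehwqdys".

ehwqdys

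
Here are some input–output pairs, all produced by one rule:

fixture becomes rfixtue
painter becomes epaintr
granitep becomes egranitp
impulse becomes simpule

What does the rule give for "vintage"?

gvintae

Rule — move the last character to the front, then swap the first and last characters.
On "vintage": the first step gives "evintag", and the second then gives "gvintae".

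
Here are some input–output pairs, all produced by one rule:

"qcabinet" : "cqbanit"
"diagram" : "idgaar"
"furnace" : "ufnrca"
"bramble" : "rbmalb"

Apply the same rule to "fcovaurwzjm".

The transformation: swap each adjacent pair of characters (1↔2, 3↔4, ...), then delete the last character.
On "fcovaurwzjm": the first step gives "cfvouawrjzm", and the second then gives "cfvouawrjz".

cfvouawrjz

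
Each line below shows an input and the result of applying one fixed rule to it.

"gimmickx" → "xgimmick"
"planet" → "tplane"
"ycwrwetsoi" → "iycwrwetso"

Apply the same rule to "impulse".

In each case the input is transformed by: move the last character to the front.
For "impulse" the result is "eimpuls".

eimpuls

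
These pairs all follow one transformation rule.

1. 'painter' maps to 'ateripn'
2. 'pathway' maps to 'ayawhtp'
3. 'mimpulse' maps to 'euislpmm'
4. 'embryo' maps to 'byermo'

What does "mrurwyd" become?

dymwrur

The pattern: sort the characters into alphabetical order, then take characters alternately from the front and the back (1st, last, 2nd, 2nd-last, ...).
On "mrurwyd": the first step gives "dmrruwy", and the second then gives "dymwrur".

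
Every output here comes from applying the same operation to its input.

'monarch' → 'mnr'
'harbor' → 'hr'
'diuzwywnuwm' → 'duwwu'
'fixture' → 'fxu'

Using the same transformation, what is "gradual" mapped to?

gau

Looking at the pairs, the operation is to keep every other character starting from the first (positions 1st, 3rd, 5th, ...), then delete the last character.
Starting from "gradual": after the first operation, "gaul"; after the second, "gau".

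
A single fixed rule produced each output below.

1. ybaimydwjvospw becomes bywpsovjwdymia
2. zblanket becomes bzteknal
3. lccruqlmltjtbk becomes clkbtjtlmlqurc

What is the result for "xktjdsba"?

What's happening: reverse the string, then move the last 2 characters to the front (rotate right by 2).
On "xktjdsba": the first step gives "absdjtkx", and the second then gives "kxabsdjt".

kxabsdjt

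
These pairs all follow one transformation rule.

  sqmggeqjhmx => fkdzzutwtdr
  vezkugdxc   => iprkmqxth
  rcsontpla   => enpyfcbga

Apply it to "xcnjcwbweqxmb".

kopzakwdprjjo

The pattern: shift every letter 13 places forward in the alphabet (wrapping around) — i.e. ROT13, then take characters alternately from the front and the back (1st, last, 2nd, 2nd-last, ...).
Applying that to "xcnjcwbweqxmb" gives "kopzakwdprjjo".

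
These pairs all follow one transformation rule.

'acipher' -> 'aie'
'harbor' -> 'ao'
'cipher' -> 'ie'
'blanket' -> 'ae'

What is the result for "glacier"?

aie

What's happening: keep only the vowels.
On "glacier" that produces "aie".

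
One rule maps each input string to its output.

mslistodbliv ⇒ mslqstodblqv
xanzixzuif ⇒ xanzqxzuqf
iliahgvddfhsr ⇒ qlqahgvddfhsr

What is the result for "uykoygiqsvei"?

uykoygqqsveq

The pattern: replace every "i" with "q".
So "uykoygiqsvei" becomes "uykoygqqsveq".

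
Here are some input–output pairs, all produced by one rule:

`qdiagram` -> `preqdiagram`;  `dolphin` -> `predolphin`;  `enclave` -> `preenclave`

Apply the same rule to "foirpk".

prefoirpk

Each output is the input with this applied: prepend "pre".
So "foirpk" becomes "prefoirpk".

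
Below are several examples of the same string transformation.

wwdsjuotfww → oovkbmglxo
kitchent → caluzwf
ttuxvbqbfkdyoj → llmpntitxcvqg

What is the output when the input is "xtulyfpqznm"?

Rule — shift every letter 8 places backward in the alphabet (wrapping around), then delete the last character.
On "xtulyfpqznm": the first step gives "plmdqxhirfe", and the second then gives "plmdqxhirf".
(Check on "wwdsjuotfww": → "oovkbmglxoo" → "oovkbmglxo" ✓)

plmdqxhirf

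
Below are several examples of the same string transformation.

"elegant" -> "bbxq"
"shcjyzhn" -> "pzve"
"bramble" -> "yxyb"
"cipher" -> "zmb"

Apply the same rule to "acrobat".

xoyq

Looking at the pairs, the operation is to shift every letter 3 places backward in the alphabet (wrapping around), then keep every other character starting from the first (positions 1st, 3rd, 5th, ...).
Working it through for "acrobat": intermediate "xzolyxq", final "xoyq".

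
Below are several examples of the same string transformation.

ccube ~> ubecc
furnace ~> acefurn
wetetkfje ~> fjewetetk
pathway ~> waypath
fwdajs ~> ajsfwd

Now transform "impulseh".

The rule is to move the last 3 characters to the front (rotate right by 3).
So "impulseh" becomes "sehimpul".

sehimpul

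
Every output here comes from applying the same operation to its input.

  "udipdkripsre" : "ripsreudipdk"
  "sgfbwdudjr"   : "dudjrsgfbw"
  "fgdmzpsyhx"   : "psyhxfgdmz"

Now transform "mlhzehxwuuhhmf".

wuuhhmfmlhzehx

Each output is the input with this applied: swap the front and back halves of the string.
So "mlhzehxwuuhhmf" becomes "wuuhhmfmlhzehx".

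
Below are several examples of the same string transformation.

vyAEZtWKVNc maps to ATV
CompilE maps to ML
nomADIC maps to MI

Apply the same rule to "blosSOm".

OO

The transformation: keep one character in every 3, starting at position 3 (positions 3rd, 6th, 9th, ...), then convert every letter to uppercase.
For "blosSOm", step one produces "oO"; step two turns that into "OO".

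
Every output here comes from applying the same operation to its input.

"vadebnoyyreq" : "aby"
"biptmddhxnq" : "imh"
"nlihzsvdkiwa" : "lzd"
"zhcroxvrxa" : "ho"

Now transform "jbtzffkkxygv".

The pattern: delete the last 3 characters, then keep one character in every 3, starting at position 2 (positions 2nd, 5th, 8th, ...).
Applying that to "jbtzffkkxygv" gives "bfk".

bfk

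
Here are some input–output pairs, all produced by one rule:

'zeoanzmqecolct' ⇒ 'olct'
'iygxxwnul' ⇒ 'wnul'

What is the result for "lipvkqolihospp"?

ospp

In each case the input is transformed by: keep only the last 4 characters.
On "lipvkqolihospp" that produces "ospp".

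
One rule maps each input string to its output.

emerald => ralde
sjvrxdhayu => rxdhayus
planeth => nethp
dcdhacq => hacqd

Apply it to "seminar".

inars

Each output is the input with this applied: move the first 3 characters to the end (rotate left by 3), then delete the last 2 characters.
"seminar" → "inarsem" → "inars".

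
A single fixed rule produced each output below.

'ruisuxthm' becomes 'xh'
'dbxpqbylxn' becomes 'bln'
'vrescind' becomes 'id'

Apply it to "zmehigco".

go

The rule is to keep every other character starting from the second (positions 2nd, 4th, 6th, ...), then delete the first 2 characters.
Working it through for "zmehigco": intermediate "mhgo", final "go".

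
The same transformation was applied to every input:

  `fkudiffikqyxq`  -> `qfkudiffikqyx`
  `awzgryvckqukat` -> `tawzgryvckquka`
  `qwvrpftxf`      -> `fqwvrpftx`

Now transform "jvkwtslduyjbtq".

In each case the input is transformed by: move the last character to the front.
For "jvkwtslduyjbtq" the result is "qjvkwtslduyjbt".

qjvkwtslduyjbt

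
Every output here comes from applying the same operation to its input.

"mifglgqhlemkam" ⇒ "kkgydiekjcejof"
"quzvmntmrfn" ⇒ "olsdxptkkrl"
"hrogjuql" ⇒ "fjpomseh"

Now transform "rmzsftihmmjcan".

The pattern: shift every letter 2 places backward in the alphabet (wrapping around), then take characters alternately from the front and the back (1st, last, 2nd, 2nd-last, ...).
Applying both steps to "rmzsftihmmjcan": "pkxqdrgfkkhayl", then "plkyxaqhdkrkgf".

plkyxaqhdkrkgf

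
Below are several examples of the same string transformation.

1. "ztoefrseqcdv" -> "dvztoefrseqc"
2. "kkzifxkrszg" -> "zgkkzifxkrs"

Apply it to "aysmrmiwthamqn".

Each output is the input with this applied: move the last 2 characters to the front (rotate right by 2).
"aysmrmiwthamqn" → "qnaysmrmiwtham".

qnaysmrmiwtham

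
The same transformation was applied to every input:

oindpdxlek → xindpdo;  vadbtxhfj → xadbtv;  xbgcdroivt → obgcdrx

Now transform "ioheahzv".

aohei

The transformation: delete the last 3 characters, then swap the first and last characters.
For "ioheahzv", step one produces "iohea"; step two turns that into "aohei".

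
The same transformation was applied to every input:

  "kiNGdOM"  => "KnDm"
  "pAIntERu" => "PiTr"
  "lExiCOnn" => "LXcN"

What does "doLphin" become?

The rule is to keep every other character starting from the first (positions 1st, 3rd, 5th, ...), then flip the case of every letter.
Working it through for "doLphin": intermediate "dLhn", final "DlHN".

DlHN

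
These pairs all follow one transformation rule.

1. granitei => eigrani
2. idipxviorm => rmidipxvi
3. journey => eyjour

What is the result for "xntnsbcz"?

Looking at the pairs, the operation is to move the last 3 characters to the front (rotate right by 3), then delete the first character.
For "xntnsbcz", step one produces "bczxntns"; step two turns that into "czxntns".

czxntns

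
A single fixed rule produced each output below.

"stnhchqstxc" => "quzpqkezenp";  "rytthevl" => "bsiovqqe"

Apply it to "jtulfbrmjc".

jgzgqricyo

Looking at the pairs, the operation is to shift every letter 3 places backward in the alphabet (wrapping around), then move the last 3 characters to the front (rotate right by 3).
Working it through for "jtulfbrmjc": intermediate "gqricyojgz", final "jgzgqricyo".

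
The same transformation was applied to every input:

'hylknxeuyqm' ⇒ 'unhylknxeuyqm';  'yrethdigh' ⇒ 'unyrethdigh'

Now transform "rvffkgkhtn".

unrvffkgkhtn

Each output is the input with this applied: prepend "un".
"rvffkgkhtn" → "unrvffkgkhtn".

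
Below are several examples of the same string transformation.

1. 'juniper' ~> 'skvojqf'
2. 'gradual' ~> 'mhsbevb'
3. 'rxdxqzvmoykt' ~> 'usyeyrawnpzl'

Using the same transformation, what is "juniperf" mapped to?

Looking at the pairs, the operation is to shift every letter 1 place forward in the alphabet (wrapping around), then move the last character to the front.
Starting from "juniperf": after the first operation, "kvojqfsg"; after the second, "gkvojqfs".
(Check on "gradual": → "hsbevbm" → "mhsbevb" ✓)

gkvojqfs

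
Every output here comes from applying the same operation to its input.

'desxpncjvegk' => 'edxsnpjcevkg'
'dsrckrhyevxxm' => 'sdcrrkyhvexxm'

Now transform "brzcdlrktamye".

In each case the input is transformed by: swap each adjacent pair of characters (1↔2, 3↔4, ...).
So "brzcdlrktamye" becomes "rbczldkratyme".

rbczldkratyme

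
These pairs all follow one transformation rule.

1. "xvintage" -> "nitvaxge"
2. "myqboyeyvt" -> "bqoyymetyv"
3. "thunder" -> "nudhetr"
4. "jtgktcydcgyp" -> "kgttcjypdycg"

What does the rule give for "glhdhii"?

The rule is to move the first 3 characters to the end (rotate left by 3), then take characters alternately from the front and the back (1st, last, 2nd, 2nd-last, ...).
"glhdhii" → "dhiiglh" → "dhhligi".

dhhligi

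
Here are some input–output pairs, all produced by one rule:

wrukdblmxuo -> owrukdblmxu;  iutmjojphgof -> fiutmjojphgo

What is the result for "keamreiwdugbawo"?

okeamreiwdugbaw

Looking at the pairs, the operation is to move the last character to the front.
"keamreiwdugbawo" → "okeamreiwdugbaw".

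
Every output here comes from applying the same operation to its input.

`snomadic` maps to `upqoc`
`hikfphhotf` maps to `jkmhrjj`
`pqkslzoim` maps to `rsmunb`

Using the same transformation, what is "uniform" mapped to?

The pattern: delete the last 3 characters, then shift every letter 2 places forward in the alphabet (wrapping around).
Starting from "uniform": after the first operation, "unif"; after the second, "wpkh".
(Check on "pqkslzoim": → "pqkslz" → "rsmunb" ✓)

wpkh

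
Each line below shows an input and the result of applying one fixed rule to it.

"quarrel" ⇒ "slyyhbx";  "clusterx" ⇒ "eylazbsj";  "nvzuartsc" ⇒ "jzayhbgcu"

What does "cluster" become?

In each case the input is transformed by: shift every letter 7 places forward in the alphabet (wrapping around), then reverse the string.
Working it through for "cluster": intermediate "jsbzaly", final "ylazbsj".
(Check on "clusterx": → "jsbzalye" → "eylazbsj" ✓)

ylazbsj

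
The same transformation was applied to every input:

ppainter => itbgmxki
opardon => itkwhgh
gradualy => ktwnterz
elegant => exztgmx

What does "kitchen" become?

bmvaxgd

The rule is to shift every letter 7 places backward in the alphabet (wrapping around), then move the first character to the end.
Starting from "kitchen": after the first operation, "dbmvaxg"; after the second, "bmvaxgd".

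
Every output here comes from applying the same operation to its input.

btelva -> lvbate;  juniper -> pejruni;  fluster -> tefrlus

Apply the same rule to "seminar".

nasremi

Each output is the input with this applied: swap the first and last characters, then move the last 3 characters to the front (rotate right by 3).
Starting from "seminar": after the first operation, "reminas"; after the second, "nasremi".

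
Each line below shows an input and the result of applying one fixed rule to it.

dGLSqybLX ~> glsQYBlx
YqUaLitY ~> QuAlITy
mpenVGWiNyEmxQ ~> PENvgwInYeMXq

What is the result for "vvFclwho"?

VfCLWHO

Each output is the input with this applied: delete the first character, then flip the case of every letter.
On "vvFclwho": the first step gives "vFclwho", and the second then gives "VfCLWHO".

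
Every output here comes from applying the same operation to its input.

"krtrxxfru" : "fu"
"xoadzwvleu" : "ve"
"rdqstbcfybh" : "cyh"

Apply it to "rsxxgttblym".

tlm

What's happening: keep every other character starting from the first (positions 1st, 3rd, 5th, ...), then delete the first 3 characters.
On "rsxxgttblym": the first step gives "rxgtlm", and the second then gives "tlm".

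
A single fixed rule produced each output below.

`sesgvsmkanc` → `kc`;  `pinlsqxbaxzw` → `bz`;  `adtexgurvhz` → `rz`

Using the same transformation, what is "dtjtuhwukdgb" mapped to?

ug

The transformation: keep one character in every 3, starting at position 2 (positions 2nd, 5th, 8th, ...), then delete the first 2 characters.
For "dtjtuhwukdgb" the result is "ug".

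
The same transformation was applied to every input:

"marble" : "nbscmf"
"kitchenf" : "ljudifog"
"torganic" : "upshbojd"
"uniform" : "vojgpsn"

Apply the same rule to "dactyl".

In each case the input is transformed by: shift every letter 1 place forward in the alphabet (wrapping around).
Doing the same to "dactyl": "ebduzm".

ebduzm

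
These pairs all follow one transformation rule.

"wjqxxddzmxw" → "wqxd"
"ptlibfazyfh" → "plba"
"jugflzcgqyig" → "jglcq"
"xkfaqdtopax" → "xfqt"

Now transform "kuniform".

knf

The transformation: delete the last 3 characters, then keep every other character starting from the first (positions 1st, 3rd, 5th, ...).
"kuniform" → "kunif" → "knf".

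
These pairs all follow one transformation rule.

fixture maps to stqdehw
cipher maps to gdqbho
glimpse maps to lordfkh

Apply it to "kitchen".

bgdmjhs

Rule — move the first 3 characters to the end (rotate left by 3), then shift every letter 1 place backward in the alphabet (wrapping around).
Working it through for "kitchen": intermediate "chenkit", final "bgdmjhs".
(Check on "fixture": → "turefix" → "stqdehw" ✓)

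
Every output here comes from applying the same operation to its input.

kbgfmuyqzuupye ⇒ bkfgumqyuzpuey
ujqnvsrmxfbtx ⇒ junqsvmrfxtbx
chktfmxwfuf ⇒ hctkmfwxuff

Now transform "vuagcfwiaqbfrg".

uvgafciwqafbgr

Each output is the input with this applied: swap each adjacent pair of characters (1↔2, 3↔4, ...).
On "vuagcfwiaqbfrg" that produces "uvgafciwqafbgr".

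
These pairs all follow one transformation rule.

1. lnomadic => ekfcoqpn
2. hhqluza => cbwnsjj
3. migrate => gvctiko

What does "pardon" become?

pqftcr

What's happening: shift every letter 2 places forward in the alphabet (wrapping around), then reverse the string.
Starting from "pardon": after the first operation, "rctfqp"; after the second, "pqftcr".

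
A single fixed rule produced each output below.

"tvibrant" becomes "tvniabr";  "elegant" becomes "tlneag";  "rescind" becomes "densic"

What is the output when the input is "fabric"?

The transformation: take characters alternately from the front and the back (1st, last, 2nd, 2nd-last, ...), then delete the first character.
Applying both steps to "fabric": "fcaibr", then "caibr".

caibr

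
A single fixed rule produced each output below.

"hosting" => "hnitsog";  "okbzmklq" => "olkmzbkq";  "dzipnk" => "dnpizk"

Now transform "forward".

Looking at the pairs, the operation is to swap the first and last characters, then reverse the string.
Working it through for "forward": intermediate "dorwarf", final "frawrod".

frawrod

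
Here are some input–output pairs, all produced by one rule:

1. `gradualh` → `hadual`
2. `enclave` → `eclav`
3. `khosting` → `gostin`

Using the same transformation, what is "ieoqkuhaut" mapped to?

What's happening: delete the first 2 characters, then move the last character to the front.
Starting from "ieoqkuhaut": after the first operation, "oqkuhaut"; after the second, "toqkuhau".

toqkuhau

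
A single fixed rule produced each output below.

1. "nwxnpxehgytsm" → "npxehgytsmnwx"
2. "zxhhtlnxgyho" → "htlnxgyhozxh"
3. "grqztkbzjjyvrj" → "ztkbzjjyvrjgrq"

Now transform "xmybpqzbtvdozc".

Rule — move the first 3 characters to the end (rotate left by 3).
For "xmybpqzbtvdozc" the result is "bpqzbtvdozcxmy".

bpqzbtvdozcxmy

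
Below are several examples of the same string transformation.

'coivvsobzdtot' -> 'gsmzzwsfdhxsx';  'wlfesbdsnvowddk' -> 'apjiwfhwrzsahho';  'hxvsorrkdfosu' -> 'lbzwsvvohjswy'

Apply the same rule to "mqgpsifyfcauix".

What's happening: shift every letter 4 places forward in the alphabet (wrapping around).
Applying that to "mqgpsifyfcauix" gives "quktwmjcjgeymb".

quktwmjcjgeymb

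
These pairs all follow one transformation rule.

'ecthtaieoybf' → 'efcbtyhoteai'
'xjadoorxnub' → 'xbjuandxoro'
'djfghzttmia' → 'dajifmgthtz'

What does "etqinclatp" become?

epttqailnc

The rule is to take characters alternately from the front and the back (1st, last, 2nd, 2nd-last, ...).
For "etqinclatp" the result is "epttqailnc".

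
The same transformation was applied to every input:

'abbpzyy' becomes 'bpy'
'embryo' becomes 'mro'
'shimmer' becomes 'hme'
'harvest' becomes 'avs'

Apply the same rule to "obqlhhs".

blh

Looking at the pairs, the operation is to keep every other character starting from the second (positions 2nd, 4th, 6th, ...).
For "obqlhhs" the result is "blh".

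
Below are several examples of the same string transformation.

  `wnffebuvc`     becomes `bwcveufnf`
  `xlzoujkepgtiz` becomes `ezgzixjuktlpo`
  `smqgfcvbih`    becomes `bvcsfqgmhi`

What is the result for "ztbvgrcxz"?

bzczgxrvt

Looking at the pairs, the operation is to sort the characters into alphabetical order, then take characters alternately from the front and the back (1st, last, 2nd, 2nd-last, ...).
"ztbvgrcxz" → "bzczgxrvt".
(Check on "smqgfcvbih": → "bcfghimqsv" → "bvcsfqgmhi" ✓)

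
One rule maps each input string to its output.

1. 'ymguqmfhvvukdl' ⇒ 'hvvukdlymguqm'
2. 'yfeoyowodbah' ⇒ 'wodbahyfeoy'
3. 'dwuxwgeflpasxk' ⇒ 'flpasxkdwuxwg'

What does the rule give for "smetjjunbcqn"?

The pattern: swap the front and back halves of the string, then delete the last character.
On "smetjjunbcqn": the first step gives "unbcqnsmetjj", and the second then gives "unbcqnsmetj".

unbcqnsmetj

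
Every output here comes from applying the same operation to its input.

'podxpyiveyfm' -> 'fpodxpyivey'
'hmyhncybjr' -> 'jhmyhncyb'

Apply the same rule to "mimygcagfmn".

The rule is to delete the last character, then move the last character to the front.
"mimygcagfmn" → "mimygcagfm" → "mmimygcagf".

mmimygcagf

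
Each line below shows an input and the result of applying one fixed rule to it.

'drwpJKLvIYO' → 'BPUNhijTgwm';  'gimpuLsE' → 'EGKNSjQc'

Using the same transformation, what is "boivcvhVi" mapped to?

ZMGTATFtG

The pattern: flip the case of every letter, then shift every letter 2 places backward in the alphabet (wrapping around).
Doing the same to "boivcvhVi": "ZMGTATFtG".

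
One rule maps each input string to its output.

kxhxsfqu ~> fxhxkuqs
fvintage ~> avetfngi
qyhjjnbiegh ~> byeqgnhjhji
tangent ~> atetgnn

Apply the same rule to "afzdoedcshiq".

azcsdqdoeifh

Looking at the pairs, the operation is to sort the characters into alphabetical order, then take characters alternately from the front and the back (1st, last, 2nd, 2nd-last, ...).
Starting from "afzdoedcshiq": after the first operation, "acddefhioqsz"; after the second, "azcsdqdoeifh".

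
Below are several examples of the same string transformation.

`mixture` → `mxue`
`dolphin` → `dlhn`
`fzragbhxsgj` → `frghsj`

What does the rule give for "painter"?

The rule is to keep every other character starting from the first (positions 1st, 3rd, 5th, ...).
"painter" → "pitr".

pitr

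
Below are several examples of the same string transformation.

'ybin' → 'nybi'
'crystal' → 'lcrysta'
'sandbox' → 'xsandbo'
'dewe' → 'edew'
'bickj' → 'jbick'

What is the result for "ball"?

lbal

The transformation: move the last character to the front.
Applying that to "ball" gives "lbal".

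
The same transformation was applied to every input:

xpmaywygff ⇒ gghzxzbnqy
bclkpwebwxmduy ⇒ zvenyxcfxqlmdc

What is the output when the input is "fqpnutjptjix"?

yjkuqkuvoqrg

The rule is to reverse the string, then shift every letter 1 place forward in the alphabet (wrapping around).
Applying that to "fqpnutjptjix" gives "yjkuqkuvoqrg".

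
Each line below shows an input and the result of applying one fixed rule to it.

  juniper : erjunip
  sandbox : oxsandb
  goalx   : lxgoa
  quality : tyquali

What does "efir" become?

iref

Rule — move the last 2 characters to the front (rotate right by 2).
For "efir" the result is "iref".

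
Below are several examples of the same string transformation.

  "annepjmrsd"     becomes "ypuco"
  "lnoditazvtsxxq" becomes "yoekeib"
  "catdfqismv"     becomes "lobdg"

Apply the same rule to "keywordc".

phcn

The rule is to shift every letter 11 places forward in the alphabet (wrapping around), then keep every other character starting from the second (positions 2nd, 4th, 6th, ...).
For "keywordc" the result is "phcn".
(Check on "annepjmrsd": → "lyypauxcdo" → "ypuco" ✓)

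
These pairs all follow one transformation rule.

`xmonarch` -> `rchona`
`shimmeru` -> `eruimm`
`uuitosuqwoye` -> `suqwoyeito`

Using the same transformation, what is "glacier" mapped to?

eraci

Each output is the input with this applied: delete the first 2 characters, then move the first 3 characters to the end (rotate left by 3).
"glacier" → "acier" → "eraci".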